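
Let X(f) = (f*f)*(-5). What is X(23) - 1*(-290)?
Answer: -2355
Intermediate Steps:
X(f) = -5*f**2 (X(f) = f**2*(-5) = -5*f**2)
X(23) - 1*(-290) = -5*23**2 - 1*(-290) = -5*529 + 290 = -2645 + 290 = -2355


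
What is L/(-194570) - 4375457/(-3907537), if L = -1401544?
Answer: 3163958852809/380144737045 ≈ 8.3230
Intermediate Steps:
L/(-194570) - 4375457/(-3907537) = -1401544/(-194570) - 4375457/(-3907537) = -1401544*(-1/194570) - 4375457*(-1/3907537) = 700772/97285 + 4375457/3907537 = 3163958852809/380144737045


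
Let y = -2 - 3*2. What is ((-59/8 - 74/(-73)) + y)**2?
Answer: 70341769/341056 ≈ 206.25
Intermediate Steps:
y = -8 (y = -2 - 6 = -8)
((-59/8 - 74/(-73)) + y)**2 = ((-59/8 - 74/(-73)) - 8)**2 = ((-59*1/8 - 74*(-1/73)) - 8)**2 = ((-59/8 + 74/73) - 8)**2 = (-3715/584 - 8)**2 = (-8387/584)**2 = 70341769/341056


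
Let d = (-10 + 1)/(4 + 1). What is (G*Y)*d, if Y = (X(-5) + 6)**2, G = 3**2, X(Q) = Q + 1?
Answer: -324/5 ≈ -64.800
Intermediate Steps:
X(Q) = 1 + Q
G = 9
Y = 4 (Y = ((1 - 5) + 6)**2 = (-4 + 6)**2 = 2**2 = 4)
d = -9/5 ≈ -1.8000
(G*Y)*d = (9*4)*(-9/5) = 36*(-9/5) = -324/5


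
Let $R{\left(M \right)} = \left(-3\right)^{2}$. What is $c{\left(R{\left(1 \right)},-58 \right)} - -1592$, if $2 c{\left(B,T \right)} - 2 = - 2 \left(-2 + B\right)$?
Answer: $1586$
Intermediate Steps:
$R{\left(M \right)} = 9$
$c{\left(B,T \right)} = 3 - B$ ($c{\left(B,T \right)} = 1 + \frac{\left(-2\right) \left(-2 + B\right)}{2} = 1 + \frac{4 - 2 B}{2} = 1 - \left(-2 + B\right) = 3 - B$)
$c{\left(R{\left(1 \right)},-58 \right)} - -1592 = \left(3 - 9\right) - -1592 = \left(3 - 9\right) + 1592 = -6 + 1592 = 1586$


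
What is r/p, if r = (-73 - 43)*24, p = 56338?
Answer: -1392/28169 ≈ -0.049416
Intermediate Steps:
r = -2784 (r = -116*24 = -2784)
r/p = -2784/56338 = -2784*1/56338 = -1392/28169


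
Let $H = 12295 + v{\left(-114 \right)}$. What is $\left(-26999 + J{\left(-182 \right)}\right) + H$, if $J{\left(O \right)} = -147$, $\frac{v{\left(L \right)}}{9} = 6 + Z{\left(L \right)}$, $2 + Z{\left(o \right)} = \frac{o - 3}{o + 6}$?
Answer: $- \frac{59221}{4} \approx -14805.0$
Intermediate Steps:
$Z{\left(o \right)} = -2 + \frac{-3 + o}{6 + o}$ ($Z{\left(o \right)} = -2 + \frac{o - 3}{o + 6} = -2 + \frac{-3 + o}{6 + o}$)
$v{\left(L \right)} = 54 + \frac{9 \left(-15 - L\right)}{6 + L}$ ($v{\left(L \right)} = 9 \left(6 + \frac{-15 - L}{6 + L}\right) = 54 + \frac{9 \left(-15 - L\right)}{6 + L}$)
$H = \frac{49363}{4}$ ($H = 12295 + \frac{9 \left(21 + 5 \left(-114\right)\right)}{6 - 114} = 12295 + \frac{9 \left(21 - 570\right)}{-108} = 12295 + 9 \left(- \frac{1}{108}\right) \left(-549\right) = 12295 + \frac{183}{4} = \frac{49363}{4} \approx 12341.0$)
$\left(-26999 + J{\left(-182 \right)}\right) + H = \left(-26999 - 147\right) + \frac{49363}{4} = -27146 + \frac{49363}{4} = - \frac{59221}{4}$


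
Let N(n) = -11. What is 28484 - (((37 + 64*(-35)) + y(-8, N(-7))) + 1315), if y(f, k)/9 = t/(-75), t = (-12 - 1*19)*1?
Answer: 734207/25 ≈ 29368.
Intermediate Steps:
t = -31 (t = (-12 - 19)*1 = -31*1 = -31)
y(f, k) = 93/25 (y(f, k) = 9*(-31/(-75)) = 9*(-31*(-1/75)) = 9*(31/75) = 93/25)
28484 - (((37 + 64*(-35)) + y(-8, N(-7))) + 1315) = 28484 - (((37 + 64*(-35)) + 93/25) + 1315) = 28484 - (((37 - 2240) + 93/25) + 1315) = 28484 - ((-2203 + 93/25) + 1315) = 28484 - (-54982/25 + 1315) = 28484 - 1*(-22107/25) = 28484 + 22107/25 = 734207/25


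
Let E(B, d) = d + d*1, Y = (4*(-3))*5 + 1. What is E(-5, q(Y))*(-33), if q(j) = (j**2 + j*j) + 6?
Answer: -459888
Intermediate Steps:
Y = -59 (Y = -12*5 + 1 = -60 + 1 = -59)
q(j) = 6 + 2*j**2 (q(j) = (j**2 + j**2) + 6 = 2*j**2 + 6 = 6 + 2*j**2)
E(B, d) = 2*d (E(B, d) = d + d = 2*d)
E(-5, q(Y))*(-33) = (2*(6 + 2*(-59)**2))*(-33) = (2*(6 + 2*3481))*(-33) = (2*(6 + 6962))*(-33) = (2*6968)*(-33) = 13936*(-33) = -459888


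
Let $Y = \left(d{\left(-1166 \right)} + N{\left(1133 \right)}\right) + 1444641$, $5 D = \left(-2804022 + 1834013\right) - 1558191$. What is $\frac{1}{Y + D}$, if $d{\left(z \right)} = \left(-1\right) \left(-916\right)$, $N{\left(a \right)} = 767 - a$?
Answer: $\frac{1}{939551} \approx 1.0643 \cdot 10^{-6}$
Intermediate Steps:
$d{\left(z \right)} = 916$
$D = -505640$ ($D = \frac{\left(-2804022 + 1834013\right) - 1558191}{5} = \frac{-970009 - 1558191}{5} = \frac{1}{5} \left(-2528200\right) = -505640$)
$Y = 1445191$ ($Y = \left(916 + \left(767 - 1133\right)\right) + 1444641 = \left(916 - 366\right) + 1444641 = 550 + 1444641 = 1445191$)
$\frac{1}{Y + D} = \frac{1}{1445191 - 505640} = \frac{1}{939551}$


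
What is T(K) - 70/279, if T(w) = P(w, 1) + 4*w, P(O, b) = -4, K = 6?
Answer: 5510/279 ≈ 19.749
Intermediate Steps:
T(w) = -4 + 4*w
T(K) - 70/279 = (-4 + 4*6) - 70/279 = (-4 + 24) - 70*1/279 = 20 - 70/279 = 5510/279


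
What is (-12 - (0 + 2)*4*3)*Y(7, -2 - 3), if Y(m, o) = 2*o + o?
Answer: 540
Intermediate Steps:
Y(m, o) = 3*o
(-12 - (0 + 2)*4*3)*Y(7, -2 - 3) = (-12 - (0 + 2)*4*3)*(3*(-2 - 3)) = (-12 - 2*4*3)*(3*(-5)) = (-12 - 8*3)*(-15) = (-12 - 1*24)*(-15) = (-12 - 24)*(-15) = -36*(-15) = 540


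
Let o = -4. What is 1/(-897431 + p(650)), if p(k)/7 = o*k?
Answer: -1/915631 ≈ -1.0921e-6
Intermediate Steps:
p(k) = -28*k (p(k) = 7*(-4*k) = -28*k)
1/(-897431 + p(650)) = 1/(-897431 - 28*650) = 1/(-897431 - 18200) = 1/(-915631) = -1/915631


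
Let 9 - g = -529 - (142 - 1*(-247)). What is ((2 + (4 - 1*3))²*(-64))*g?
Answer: -533952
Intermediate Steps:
g = 927 (g = 9 - (-529 - (142 - 1*(-247))) = 9 - (-529 - (142 + 247)) = 9 - (-529 - 1*389) = 9 - (-529 - 389) = 9 - 1*(-918) = 9 + 918 = 927)
((2 + (4 - 1*3))²*(-64))*g = ((2 + (4 - 1*3))²*(-64))*927 = ((2 + (4 - 3))²*(-64))*927 = ((2 + 1)²*(-64))*927 = (3²*(-64))*927 = (9*(-64))*927 = -576*927 = -533952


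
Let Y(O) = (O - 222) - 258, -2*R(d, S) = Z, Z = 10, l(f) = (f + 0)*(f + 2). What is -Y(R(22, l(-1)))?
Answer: 485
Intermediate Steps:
l(f) = f*(2 + f)
R(d, S) = -5 (R(d, S) = -½*10 = -5)
Y(O) = -480 + O (Y(O) = (-222 + O) - 258 = -480 + O)
-Y(R(22, l(-1))) = -(-480 - 5) = -1*(-485) = 485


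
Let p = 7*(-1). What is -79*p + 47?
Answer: 600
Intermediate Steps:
p = -7
-79*p + 47 = -79*(-7) + 47 = 553 + 47 = 600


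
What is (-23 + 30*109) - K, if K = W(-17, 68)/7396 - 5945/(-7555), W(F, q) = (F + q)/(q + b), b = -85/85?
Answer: 2430598257835/748748852 ≈ 3246.2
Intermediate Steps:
b = -1 (b = -85*1/85 = -1)
W(F, q) = (F + q)/(-1 + q) (W(F, q) = (F + q)/(q - 1) = (F + q)/(-1 + q))
K = 589264609/748748852 (K = ((-17 + 68)/(-1 + 68))/7396 - 5945/(-7555) = (51/67)*(1/7396) - 5945*(-1/7555) = ((1/67)*51)*(1/7396) + 1189/1511 = (51/67)*(1/7396) + 1189/1511 = 51/495532 + 1189/1511 = 589264609/748748852 ≈ 0.78700)
(-23 + 30*109) - K = (-23 + 30*109) - 1*589264609/748748852 = (-23 + 3270) - 589264609/748748852 = 3247 - 589264609/748748852 = 2430598257835/748748852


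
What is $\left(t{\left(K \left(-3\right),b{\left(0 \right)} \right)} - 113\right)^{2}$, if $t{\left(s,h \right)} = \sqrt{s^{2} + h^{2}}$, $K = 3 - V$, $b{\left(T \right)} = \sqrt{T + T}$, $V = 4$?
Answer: $12100$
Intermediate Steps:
$b{\left(T \right)} = \sqrt{2} \sqrt{T}$ ($b{\left(T \right)} = \sqrt{2 T} = \sqrt{2} \sqrt{T}$)
$K = -1$ ($K = 3 - 4 = -1$)
$t{\left(s,h \right)} = \sqrt{h^{2} + s^{2}}$
$\left(t{\left(K \left(-3\right),b{\left(0 \right)} \right)} - 113\right)^{2} = \left(\sqrt{\left(\sqrt{2} \sqrt{0}\right)^{2} + \left(\left(-1\right) \left(-3\right)\right)^{2}} - 113\right)^{2} = \left(\sqrt{\left(\sqrt{2} \cdot 0\right)^{2} + 3^{2}} - 113\right)^{2} = \left(\sqrt{0^{2} + 9} - 113\right)^{2} = \left(\sqrt{0 + 9} - 113\right)^{2} = \left(\sqrt{9} - 113\right)^{2} = \left(3 - 113\right)^{2} = \left(-110\right)^{2} = 12100$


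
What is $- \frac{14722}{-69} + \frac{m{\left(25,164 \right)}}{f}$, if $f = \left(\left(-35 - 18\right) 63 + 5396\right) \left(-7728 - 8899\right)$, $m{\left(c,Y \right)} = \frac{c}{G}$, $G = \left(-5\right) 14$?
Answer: $\frac{7049252022157}{33038879874} \approx 213.36$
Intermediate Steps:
$G = -70$
$m{\left(c,Y \right)} = - \frac{c}{70}$ ($m{\left(c,Y \right)} = \frac{c}{-70} = c \left(- \frac{1}{70}\right) = - \frac{c}{70}$)
$f = -34201739$ ($f = \left(\left(-53\right) 63 + 5396\right) \left(-16627\right) = \left(-3339 + 5396\right) \left(-16627\right) = 2057 \left(-16627\right) = -34201739$)
$- \frac{14722}{-69} + \frac{m{\left(25,164 \right)}}{f} = - \frac{14722}{-69} + \frac{\left(- \frac{1}{70}\right) 25}{-34201739} = \left(-14722\right) \left(- \frac{1}{69}\right) - - \frac{5}{478824346} = \frac{14722}{69} + \frac{5}{478824346} = \frac{7049252022157}{33038879874}$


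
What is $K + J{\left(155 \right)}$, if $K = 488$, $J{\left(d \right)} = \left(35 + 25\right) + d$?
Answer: $703$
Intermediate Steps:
$J{\left(d \right)} = 60 + d$
$K + J{\left(155 \right)} = 488 + \left(60 + 155\right) = 488 + 215 = 703$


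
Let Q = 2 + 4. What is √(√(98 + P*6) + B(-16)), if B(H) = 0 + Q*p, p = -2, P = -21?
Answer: √(-12 + 2*I*√7) ≈ 0.74662 + 3.5436*I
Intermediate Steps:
Q = 6
B(H) = -12 (B(H) = 0 + 6*(-2) = 0 - 12 = -12)
√(√(98 + P*6) + B(-16)) = √(√(98 - 21*6) - 12) = √(√(98 - 126) - 12) = √(√(-28) - 12) = √(2*I*√7 - 12) = √(-12 + 2*I*√7)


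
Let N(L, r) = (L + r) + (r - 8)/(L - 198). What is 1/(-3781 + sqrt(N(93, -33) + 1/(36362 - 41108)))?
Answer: -4272530/16154367689 - 23*sqrt(145770)/16154367689 ≈ -0.00026503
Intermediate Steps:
N(L, r) = L + r + (-8 + r)/(-198 + L) (N(L, r) = (L + r) + (-8 + r)/(-198 + L) = L + r + (-8 + r)/(-198 + L))
1/(-3781 + sqrt(N(93, -33) + 1/(36362 - 41108))) = 1/(-3781 + sqrt((-8 + 93**2 - 198*93 - 197*(-33) + 93*(-33))/(-198 + 93) + 1/(36362 - 41108))) = 1/(-3781 + sqrt((-8 + 8649 - 18414 + 6501 - 3069)/(-105) + 1/(-4746))) = 1/(-3781 + sqrt(-1/105*(-6341) - 1/4746)) = 1/(-3781 + sqrt(6341/105 - 1/4746)) = 1/(-3781 + sqrt(68241/1130)) = 1/(-3781 + 23*sqrt(145770)/1130)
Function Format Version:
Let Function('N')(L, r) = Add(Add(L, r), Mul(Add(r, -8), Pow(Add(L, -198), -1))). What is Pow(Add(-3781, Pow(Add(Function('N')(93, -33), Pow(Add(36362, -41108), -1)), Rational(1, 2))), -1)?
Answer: Add(Rational(-4272530, 16154367689), Mul(Rational(-23, 16154367689), Pow(145770, Rational(1, 2)))) ≈ -0.00026503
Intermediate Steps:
Function('N')(L, r) = Add(L, r, Mul(Pow(Add(-198, L), -1), Add(-8, r))) (Function('N')(L, r) = Add(Add(L, r), Mul(Add(-8, r), Pow(Add(-198, L), -1))) = Add(Add(L, r), Mul(Pow(Add(-198, L), -1), Add(-8, r))) = Add(L, r, Mul(Pow(Add(-198, L), -1), Add(-8, r))))
Pow(Add(-3781, Pow(Add(Function('N')(93, -33), Pow(Add(36362, -41108), -1)), Rational(1, 2))), -1) = Pow(Add(-3781, Pow(Add(Mul(Pow(Add(-198, 93), -1), Add(-8, Pow(93, 2), Mul(-198, 93), Mul(-197, -33), Mul(93, -33))), Pow(Add(36362, -41108), -1)), Rational(1, 2))), -1) = Pow(Add(-3781, Pow(Add(Mul(Pow(-105, -1), Add(-8, 8649, -18414, 6501, -3069)), Pow(-4746, -1)), Rational(1, 2))), -1) = Pow(Add(-3781, Pow(Add(Mul(Rational(-1, 105), -6341), Rational(-1, 4746)), Rational(1, 2))), -1) = Pow(Add(-3781, Pow(Add(Rational(6341, 105), Rational(-1, 4746)), Rational(1, 2))), -1) = Pow(Add(-3781, Pow(Rational(68241, 1130), Rational(1, 2))), -1) = Pow(Add(-3781, Mul(Rational(23, 1130), Pow(145770, Rational(1, 2)))), -1)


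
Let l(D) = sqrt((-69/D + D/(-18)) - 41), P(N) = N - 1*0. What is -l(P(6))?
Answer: -I*sqrt(1902)/6 ≈ -7.2687*I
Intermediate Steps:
P(N) = N (P(N) = N + 0 = N)
l(D) = sqrt(-41 - 69/D - D/18) (l(D) = sqrt((-69/D + D*(-1/18)) - 41) = sqrt((-69/D - D/18) - 41) = sqrt(-41 - 69/D - D/18))
-l(P(6)) = -sqrt(-1476 - 2484/6 - 2*6)/6 = -sqrt(-1476 - 2484*1/6 - 12)/6 = -sqrt(-1476 - 414 - 12)/6 = -sqrt(-1902)/6 = -I*sqrt(1902)/6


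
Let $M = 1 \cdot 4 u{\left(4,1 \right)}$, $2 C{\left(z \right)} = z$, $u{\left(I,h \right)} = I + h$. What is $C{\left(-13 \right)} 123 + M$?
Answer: $- \frac{1559}{2} \approx -779.5$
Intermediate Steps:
$C{\left(z \right)} = \frac{z}{2}$
$M = 20$ ($M = 1 \cdot 4 \left(4 + 1\right) = 4 \cdot 5 = 20$)
$C{\left(-13 \right)} 123 + M = \frac{1}{2} \left(-13\right) 123 + 20 = \left(- \frac{13}{2}\right) 123 + 20 = - \frac{1599}{2} + 20 = - \frac{1559}{2}$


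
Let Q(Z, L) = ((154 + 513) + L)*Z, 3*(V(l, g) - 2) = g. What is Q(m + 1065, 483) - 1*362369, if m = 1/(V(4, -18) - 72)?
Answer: 32769903/38 ≈ 8.6237e+5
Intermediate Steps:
V(l, g) = 2 + g/3
m = -1/76 (m = 1/((2 + (1/3)*(-18)) - 72) = 1/((2 - 6) - 72) = 1/(-4 - 72) = 1/(-76) = -1/76 ≈ -0.013158)
Q(Z, L) = Z*(667 + L) (Q(Z, L) = (667 + L)*Z = Z*(667 + L))
Q(m + 1065, 483) - 1*362369 = (-1/76 + 1065)*(667 + 483) - 1*362369 = (80939/76)*1150 - 362369 = 46539925/38 - 362369 = 32769903/38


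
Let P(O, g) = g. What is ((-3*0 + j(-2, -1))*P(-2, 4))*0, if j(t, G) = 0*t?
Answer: 0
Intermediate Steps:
j(t, G) = 0
((-3*0 + j(-2, -1))*P(-2, 4))*0 = ((-3*0 + 0)*4)*0 = ((0 + 0)*4)*0 = (0*4)*0 = 0*0 = 0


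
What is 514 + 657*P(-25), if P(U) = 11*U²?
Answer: 4517389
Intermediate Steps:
514 + 657*P(-25) = 514 + 657*(11*(-25)²) = 514 + 657*(11*625) = 514 + 657*6875 = 514 + 4516875 = 4517389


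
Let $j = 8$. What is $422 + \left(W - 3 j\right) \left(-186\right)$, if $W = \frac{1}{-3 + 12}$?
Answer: $\frac{14596}{3} \approx 4865.3$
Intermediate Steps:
$W = \frac{1}{9} \approx 0.11111$
$422 + \left(W - 3 j\right) \left(-186\right) = 422 + \left(\frac{1}{9} - 24\right) \left(-186\right) = 422 - - \frac{13330}{3} = 422 + \frac{13330}{3} = \frac{14596}{3}$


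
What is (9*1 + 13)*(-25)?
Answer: -550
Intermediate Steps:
(9*1 + 13)*(-25) = (9 + 13)*(-25) = 22*(-25) = -550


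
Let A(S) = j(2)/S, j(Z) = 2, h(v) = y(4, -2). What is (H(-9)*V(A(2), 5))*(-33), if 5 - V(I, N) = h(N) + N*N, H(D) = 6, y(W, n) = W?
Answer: 4752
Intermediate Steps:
h(v) = 4
A(S) = 2/S
V(I, N) = 1 - N**2 (V(I, N) = 5 - (4 + N*N) = 5 - (4 + N**2) = 5 + (-4 - N**2) = 1 - N**2)
(H(-9)*V(A(2), 5))*(-33) = (6*(1 - 1*5**2))*(-33) = (6*(1 - 1*25))*(-33) = (6*(1 - 25))*(-33) = (6*(-24))*(-33) = -144*(-33) = 4752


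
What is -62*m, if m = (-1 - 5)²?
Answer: -2232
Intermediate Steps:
m = 36 (m = (-6)² = 36)
-62*m = -62*36 = -2232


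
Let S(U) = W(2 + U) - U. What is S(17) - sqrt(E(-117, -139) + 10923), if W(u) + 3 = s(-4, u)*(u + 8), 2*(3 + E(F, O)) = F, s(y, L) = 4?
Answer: 88 - sqrt(43446)/2 ≈ -16.219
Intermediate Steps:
E(F, O) = -3 + F/2
W(u) = 29 + 4*u (W(u) = -3 + 4*(u + 8) = -3 + 4*(8 + u) = -3 + (32 + 4*u) = 29 + 4*u)
S(U) = 37 + 3*U (S(U) = (29 + 4*(2 + U)) - U = (29 + (8 + 4*U)) - U = (37 + 4*U) - U = 37 + 3*U)
S(17) - sqrt(E(-117, -139) + 10923) = (37 + 3*17) - sqrt((-3 + (1/2)*(-117)) + 10923) = (37 + 51) - sqrt((-3 - 117/2) + 10923) = 88 - sqrt(-123/2 + 10923) = 88 - sqrt(21723/2) = 88 - sqrt(43446)/2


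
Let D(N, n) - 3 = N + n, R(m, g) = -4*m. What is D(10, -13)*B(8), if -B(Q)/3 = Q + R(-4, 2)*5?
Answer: 0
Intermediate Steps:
B(Q) = -240 - 3*Q (B(Q) = -3*(Q - 4*(-4)*5) = -3*(Q + 16*5) = -3*(Q + 80) = -3*(80 + Q) = -240 - 3*Q)
D(N, n) = 3 + N + n (D(N, n) = 3 + (N + n) = 3 + N + n)
D(10, -13)*B(8) = (3 + 10 - 13)*(-240 - 3*8) = 0*(-240 - 24) = 0*(-264) = 0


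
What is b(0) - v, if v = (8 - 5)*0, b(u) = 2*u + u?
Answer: 0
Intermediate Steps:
b(u) = 3*u
v = 0 (v = 3*0 = 0)
b(0) - v = 3*0 - 1*0 = 0 + 0 = 0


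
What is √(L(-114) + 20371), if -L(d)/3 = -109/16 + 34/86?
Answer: √603225199/172 ≈ 142.79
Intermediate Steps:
L(d) = 13245/688 (L(d) = -3*(-109/16 + 34/86) = -3*(-109*1/16 + 34*(1/86)) = -3*(-109/16 + 17/43) = -3*(-4415/688) = 13245/688)
√(L(-114) + 20371) = √(13245/688 + 20371) = √(14028493/688) = √603225199/172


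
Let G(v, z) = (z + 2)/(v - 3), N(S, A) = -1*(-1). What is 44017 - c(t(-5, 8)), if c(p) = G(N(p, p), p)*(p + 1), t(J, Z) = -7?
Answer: 44032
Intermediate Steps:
N(S, A) = 1
G(v, z) = (2 + z)/(-3 + v)
c(p) = (1 + p)*(-1 - p/2) (c(p) = ((2 + p)/(-3 + 1))*(p + 1) = ((2 + p)/(-2))*(1 + p) = (-(2 + p)/2)*(1 + p) = (-1 - p/2)*(1 + p) = (1 + p)*(-1 - p/2))
44017 - c(t(-5, 8)) = 44017 - (1 - 7)*(-2 - 1*(-7))/2 = 44017 - (-6)*(-2 + 7)/2 = 44017 - (-6)*5/2 = 44017 - 1*(-15) = 44017 + 15 = 44032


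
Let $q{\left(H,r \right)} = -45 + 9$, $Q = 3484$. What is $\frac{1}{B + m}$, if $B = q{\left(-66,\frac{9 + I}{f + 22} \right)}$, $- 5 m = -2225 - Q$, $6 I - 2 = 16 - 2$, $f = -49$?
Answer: $\frac{5}{5529} \approx 0.00090432$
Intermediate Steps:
$I = \frac{8}{3}$ ($I = \frac{1}{3} + \frac{16 - 2}{6} = \frac{1}{3} + \frac{1}{6} \cdot 14 = \frac{1}{3} + \frac{7}{3} = \frac{8}{3} \approx 2.6667$)
$q{\left(H,r \right)} = -36$
$m = \frac{5709}{5}$ ($m = - \frac{-2225 - 3484}{5} = \left(- \frac{1}{5}\right) \left(-5709\right) = \frac{5709}{5} \approx 1141.8$)
$B = -36$
$\frac{1}{B + m} = \frac{1}{-36 + \frac{5709}{5}} = \frac{1}{\frac{5529}{5}} = \frac{5}{5529}$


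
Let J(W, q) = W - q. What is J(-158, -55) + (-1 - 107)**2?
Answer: 11561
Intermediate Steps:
J(-158, -55) + (-1 - 107)**2 = (-158 - 1*(-55)) + (-1 - 107)**2 = (-158 + 55) + (-108)**2 = -103 + 11664 = 11561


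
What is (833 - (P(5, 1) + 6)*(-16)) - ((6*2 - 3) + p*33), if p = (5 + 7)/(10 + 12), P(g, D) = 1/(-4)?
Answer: 898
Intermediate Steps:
P(g, D) = -1/4
p = 6/11 (p = 12/22 = 12*(1/22) = 6/11 ≈ 0.54545)
(833 - (P(5, 1) + 6)*(-16)) - ((6*2 - 3) + p*33) = (833 - (-1/4 + 6)*(-16)) - ((6*2 - 3) + (6/11)*33) = (833 - 23*(-16)/4) - ((12 - 3) + 18) = (833 - 1*(-92)) - (9 + 18) = (833 + 92) - 1*27 = 925 - 27 = 898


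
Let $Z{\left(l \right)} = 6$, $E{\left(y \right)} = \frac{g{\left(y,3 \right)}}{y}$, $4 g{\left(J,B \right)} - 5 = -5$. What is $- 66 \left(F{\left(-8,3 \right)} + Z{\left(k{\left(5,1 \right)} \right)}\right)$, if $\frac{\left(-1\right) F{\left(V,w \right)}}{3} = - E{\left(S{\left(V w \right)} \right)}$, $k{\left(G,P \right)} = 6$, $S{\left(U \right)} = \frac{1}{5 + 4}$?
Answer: $-396$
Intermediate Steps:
$g{\left(J,B \right)} = 0$ ($g{\left(J,B \right)} = \frac{5}{4} + \frac{1}{4} \left(-5\right) = \frac{5}{4} - \frac{5}{4} = 0$)
$S{\left(U \right)} = \frac{1}{9}$
$E{\left(y \right)} = 0$ ($E{\left(y \right)} = \frac{0}{y} = 0$)
$F{\left(V,w \right)} = 0$ ($F{\left(V,w \right)} = - 3 \left(\left(-1\right) 0\right) = \left(-3\right) 0 = 0$)
$- 66 \left(F{\left(-8,3 \right)} + Z{\left(k{\left(5,1 \right)} \right)}\right) = - 66 \left(0 + 6\right) = \left(-66\right) 6 = -396$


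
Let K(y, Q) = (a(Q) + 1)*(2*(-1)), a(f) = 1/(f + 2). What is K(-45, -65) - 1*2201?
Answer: -138787/63 ≈ -2203.0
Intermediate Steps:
a(f) = 1/(2 + f)
K(y, Q) = -2 - 2/(2 + Q) (K(y, Q) = (1/(2 + Q) + 1)*(2*(-1)) = (1 + 1/(2 + Q))*(-2) = -2 - 2/(2 + Q))
K(-45, -65) - 1*2201 = 2*(-3 - 1*(-65))/(2 - 65) - 1*2201 = 2*(-3 + 65)/(-63) - 2201 = 2*(-1/63)*62 - 2201 = -124/63 - 2201 = -138787/63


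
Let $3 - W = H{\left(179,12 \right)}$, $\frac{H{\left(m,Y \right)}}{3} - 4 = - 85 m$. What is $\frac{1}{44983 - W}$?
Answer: $- \frac{1}{653} \approx -0.0015314$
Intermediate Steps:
$H{\left(m,Y \right)} = 12 - 255 m$ ($H{\left(m,Y \right)} = 12 + 3 \left(- 85 m\right) = 12 - 255 m$)
$W = 45636$ ($W = 3 - \left(12 - 45645\right) = 3 - -45633 = 3 + 45633 = 45636$)
$\frac{1}{44983 - W} = \frac{1}{44983 - 45636} = \frac{1}{-653} = - \frac{1}{653}$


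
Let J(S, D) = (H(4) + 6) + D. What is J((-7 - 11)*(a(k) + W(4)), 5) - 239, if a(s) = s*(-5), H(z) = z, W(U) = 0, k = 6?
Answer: -224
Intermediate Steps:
a(s) = -5*s
J(S, D) = 10 + D (J(S, D) = (4 + 6) + D = 10 + D)
J((-7 - 11)*(a(k) + W(4)), 5) - 239 = (10 + 5) - 239 = 15 - 239 = -224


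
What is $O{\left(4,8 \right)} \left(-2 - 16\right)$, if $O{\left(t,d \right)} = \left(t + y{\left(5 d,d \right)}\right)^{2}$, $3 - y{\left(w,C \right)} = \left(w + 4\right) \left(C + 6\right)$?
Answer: $-6675858$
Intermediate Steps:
$y{\left(w,C \right)} = 3 - \left(4 + w\right) \left(6 + C\right)$ ($y{\left(w,C \right)} = 3 - \left(w + 4\right) \left(C + 6\right) = 3 - \left(4 + w\right) \left(6 + C\right)$)
$O{\left(t,d \right)} = \left(-21 + t - 34 d - 5 d^{2}\right)^{2}$ ($O{\left(t,d \right)} = \left(t - \left(21 + 4 d + d 5 d + 6 \cdot 5 d\right)\right)^{2} = \left(t - \left(21 + 5 d^{2} + 34 d\right)\right)^{2} = \left(-21 + t - 34 d - 5 d^{2}\right)^{2}$)
$O{\left(4,8 \right)} \left(-2 - 16\right) = \left(21 - 4 + 5 \cdot 8^{2} + 34 \cdot 8\right)^{2} \left(-2 - 16\right) = \left(21 - 4 + 5 \cdot 64 + 272\right)^{2} \left(-18\right) = \left(21 - 4 + 320 + 272\right)^{2} \left(-18\right) = 609^{2} \left(-18\right) = 370881 \left(-18\right) = -6675858$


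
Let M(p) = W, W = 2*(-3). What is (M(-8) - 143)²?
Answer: 22201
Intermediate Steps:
W = -6
M(p) = -6
(M(-8) - 143)² = (-6 - 143)² = (-149)² = 22201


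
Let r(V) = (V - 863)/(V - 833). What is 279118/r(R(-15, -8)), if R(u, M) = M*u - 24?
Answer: 205709966/767 ≈ 2.6820e+5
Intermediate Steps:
R(u, M) = -24 + M*u
r(V) = (-863 + V)/(-833 + V)
279118/r(R(-15, -8)) = 279118/(((-863 + (-24 - 8*(-15)))/(-833 + (-24 - 8*(-15))))) = 279118/(((-863 + (-24 + 120))/(-833 + (-24 + 120)))) = 279118/(((-863 + 96)/(-833 + 96))) = 279118/((-767/(-737))) = 279118/((-1/737*(-767))) = 279118/(767/737) = 279118*(737/767) = 205709966/767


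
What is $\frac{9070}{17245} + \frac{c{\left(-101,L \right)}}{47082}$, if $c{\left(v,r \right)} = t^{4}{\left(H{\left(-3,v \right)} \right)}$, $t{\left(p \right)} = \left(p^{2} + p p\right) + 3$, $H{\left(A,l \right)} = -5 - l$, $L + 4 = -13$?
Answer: $\frac{132783620927849820791}{54128606} \approx 2.4531 \cdot 10^{12}$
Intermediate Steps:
$L = -17$ ($L = -4 - 13 = -17$)
$t{\left(p \right)} = 3 + 2 p^{2}$ ($t{\left(p \right)} = \left(p^{2} + p^{2}\right) + 3 = 2 p^{2} + 3 = 3 + 2 p^{2}$)
$c{\left(v,r \right)} = \left(3 + 2 \left(-5 - v\right)^{2}\right)^{4}$
$\frac{9070}{17245} + \frac{c{\left(-101,L \right)}}{47082} = \frac{9070}{17245} + \frac{\left(3 + 2 \left(5 - 101\right)^{2}\right)^{4}}{47082} = 9070 \cdot \frac{1}{17245} + \left(3 + 2 \left(-96\right)^{2}\right)^{4} \cdot \frac{1}{47082} = \frac{1814}{3449} + \left(3 + 2 \cdot 9216\right)^{4} \cdot \frac{1}{47082} = \frac{1814}{3449} + \left(3 + 18432\right)^{4} \cdot \frac{1}{47082} = \frac{1814}{3449} + 18435^{4} \cdot \frac{1}{47082} = \frac{1814}{3449} + 115497495733100625 \cdot \frac{1}{47082} = \frac{1814}{3449} + \frac{38499165244366875}{15694} = \frac{132783620927849820791}{54128606}$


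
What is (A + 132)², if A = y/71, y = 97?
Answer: 89661961/5041 ≈ 17787.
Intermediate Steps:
A = 97/71 ≈ 1.3662
(A + 132)² = (97/71 + 132)² = (9469/71)² = 89661961/5041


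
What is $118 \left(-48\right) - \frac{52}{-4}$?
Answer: $-5651$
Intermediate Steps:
$118 \left(-48\right) - \frac{52}{-4} = -5664 - -13 = -5664 + 13 = -5651$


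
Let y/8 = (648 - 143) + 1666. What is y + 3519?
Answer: 20887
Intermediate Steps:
y = 17368 (y = 8*((648 - 143) + 1666) = 8*(505 + 1666) = 8*2171 = 17368)
y + 3519 = 17368 + 3519 = 20887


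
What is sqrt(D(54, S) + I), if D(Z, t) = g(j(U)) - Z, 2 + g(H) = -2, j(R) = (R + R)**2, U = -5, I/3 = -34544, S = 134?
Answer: I*sqrt(103690) ≈ 322.01*I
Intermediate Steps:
I = -103632 (I = 3*(-34544) = -103632)
j(R) = 4*R**2 (j(R) = (2*R)**2 = 4*R**2)
g(H) = -4 (g(H) = -2 - 2 = -4)
D(Z, t) = -4 - Z
sqrt(D(54, S) + I) = sqrt((-4 - 1*54) - 103632) = sqrt((-4 - 54) - 103632) = sqrt(-58 - 103632) = sqrt(-103690) = I*sqrt(103690)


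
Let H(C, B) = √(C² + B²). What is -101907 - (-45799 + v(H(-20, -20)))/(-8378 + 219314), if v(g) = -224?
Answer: -7165269643/70312 ≈ -1.0191e+5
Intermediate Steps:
H(C, B) = √(B² + C²)
-101907 - (-45799 + v(H(-20, -20)))/(-8378 + 219314) = -101907 - (-45799 - 224)/(-8378 + 219314) = -101907 - (-46023)/210936 = -101907 - 1*(-15341/70312) = -101907 + 15341/70312 = -7165269643/70312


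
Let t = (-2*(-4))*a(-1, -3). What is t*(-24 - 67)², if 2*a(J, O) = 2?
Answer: 66248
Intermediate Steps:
a(J, O) = 1 (a(J, O) = (½)*2 = 1)
t = 8 (t = -2*(-4)*1 = 8*1 = 8)
t*(-24 - 67)² = 8*(-24 - 67)² = 8*(-91)² = 8*8281 = 66248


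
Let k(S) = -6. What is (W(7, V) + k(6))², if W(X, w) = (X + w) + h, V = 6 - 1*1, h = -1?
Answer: 25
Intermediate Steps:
V = 5 (V = 6 - 1 = 5)
W(X, w) = -1 + X + w (W(X, w) = (X + w) - 1 = -1 + X + w)
(W(7, V) + k(6))² = ((-1 + 7 + 5) - 6)² = (11 - 6)² = 5² = 25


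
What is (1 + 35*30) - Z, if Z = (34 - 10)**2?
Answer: 475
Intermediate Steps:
Z = 576 (Z = 24**2 = 576)
(1 + 35*30) - Z = (1 + 35*30) - 1*576 = (1 + 1050) - 576 = 1051 - 576 = 475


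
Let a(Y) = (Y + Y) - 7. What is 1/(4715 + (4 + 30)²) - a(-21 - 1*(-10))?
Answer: 170260/5871 ≈ 29.000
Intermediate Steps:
a(Y) = -7 + 2*Y (a(Y) = 2*Y - 7 = -7 + 2*Y)
1/(4715 + (4 + 30)²) - a(-21 - 1*(-10)) = 1/(4715 + (4 + 30)²) - (-7 + 2*(-21 - 1*(-10))) = 1/(4715 + 34²) - (-7 + 2*(-21 + 10)) = 1/(4715 + 1156) - (-7 + 2*(-11)) = 1/5871 - (-7 - 22) = 1/5871 - 1*(-29) = 1/5871 + 29 = 170260/5871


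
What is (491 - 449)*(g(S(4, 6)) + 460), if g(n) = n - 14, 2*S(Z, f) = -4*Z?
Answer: 18396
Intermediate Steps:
S(Z, f) = -2*Z (S(Z, f) = (-4*Z)/2 = -2*Z)
g(n) = -14 + n
(491 - 449)*(g(S(4, 6)) + 460) = (491 - 449)*((-14 - 2*4) + 460) = 42*((-14 - 8) + 460) = 42*(-22 + 460) = 42*438 = 18396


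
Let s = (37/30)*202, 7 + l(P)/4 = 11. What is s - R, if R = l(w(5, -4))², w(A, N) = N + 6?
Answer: -103/15 ≈ -6.8667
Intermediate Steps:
w(A, N) = 6 + N
l(P) = 16 (l(P) = -28 + 4*11 = -28 + 44 = 16)
s = 3737/15 (s = (37*(1/30))*202 = (37/30)*202 = 3737/15 ≈ 249.13)
R = 256 (R = 16² = 256)
s - R = 3737/15 - 1*256 = 3737/15 - 256 = -103/15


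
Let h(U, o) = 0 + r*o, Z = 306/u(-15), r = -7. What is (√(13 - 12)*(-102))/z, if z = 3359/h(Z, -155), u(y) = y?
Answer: -110670/3359 ≈ -32.947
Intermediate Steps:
Z = -102/5 (Z = 306/(-15) = 306*(-1/15) = -102/5 ≈ -20.400)
h(U, o) = -7*o (h(U, o) = 0 - 7*o = -7*o)
z = 3359/1085 (z = 3359/((-7*(-155))) = 3359/1085 ≈ 3.0959)
(√(13 - 12)*(-102))/z = (√(13 - 12)*(-102))/(3359/1085) = (√1*(-102))*(1085/3359) = (1*(-102))*(1085/3359) = -102*1085/3359 = -110670/3359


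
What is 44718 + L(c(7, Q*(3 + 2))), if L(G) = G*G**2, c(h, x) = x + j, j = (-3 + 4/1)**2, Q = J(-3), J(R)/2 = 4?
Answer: 113639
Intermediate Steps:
J(R) = 8 (J(R) = 2*4 = 8)
Q = 8
j = 1 (j = (-3 + 4*1)**2 = (-3 + 4)**2 = 1**2 = 1)
c(h, x) = 1 + x (c(h, x) = x + 1 = 1 + x)
L(G) = G**3
44718 + L(c(7, Q*(3 + 2))) = 44718 + (1 + 8*(3 + 2))**3 = 44718 + (1 + 8*5)**3 = 44718 + (1 + 40)**3 = 44718 + 41**3 = 44718 + 68921 = 113639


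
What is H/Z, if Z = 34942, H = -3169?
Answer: -3169/34942 ≈ -0.090693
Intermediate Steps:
H/Z = -3169/34942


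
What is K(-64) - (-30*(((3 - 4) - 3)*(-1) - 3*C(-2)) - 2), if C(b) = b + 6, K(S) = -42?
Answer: -280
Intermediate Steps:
C(b) = 6 + b
K(-64) - (-30*(((3 - 4) - 3)*(-1) - 3*C(-2)) - 2) = -42 - (-30*(((3 - 4) - 3)*(-1) - 3*(6 - 2)) - 2) = -42 - (-30*((-1 - 3)*(-1) - 3*4) - 2) = -42 - (-30*(-4*(-1) - 12) - 2) = -42 - (-30*(4 - 12) - 2) = -42 - (-30*(-8) - 2) = -42 - (240 - 2) = -42 - 1*238 = -42 - 238 = -280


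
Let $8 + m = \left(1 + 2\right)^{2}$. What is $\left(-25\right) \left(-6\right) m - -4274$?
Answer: $4424$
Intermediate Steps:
$m = 1$ ($m = -8 + \left(1 + 2\right)^{2} = -8 + 3^{2} = -8 + 9 = 1$)
$\left(-25\right) \left(-6\right) m - -4274 = \left(-25\right) \left(-6\right) 1 - -4274 = 150 \cdot 1 + 4274 = 150 + 4274 = 4424$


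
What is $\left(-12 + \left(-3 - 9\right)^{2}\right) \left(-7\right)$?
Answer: $-924$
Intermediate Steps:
$\left(-12 + \left(-3 - 9\right)^{2}\right) \left(-7\right) = \left(-12 + \left(-12\right)^{2}\right) \left(-7\right) = \left(-12 + 144\right) \left(-7\right) = 132 \left(-7\right) = -924$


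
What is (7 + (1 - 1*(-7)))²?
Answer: 225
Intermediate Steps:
(7 + (1 - 1*(-7)))² = (7 + (1 + 7))² = (7 + 8)² = 15² = 225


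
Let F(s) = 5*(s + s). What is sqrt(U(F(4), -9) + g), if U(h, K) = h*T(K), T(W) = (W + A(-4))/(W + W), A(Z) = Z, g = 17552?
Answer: 2*sqrt(39557)/3 ≈ 132.59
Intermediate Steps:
T(W) = (-4 + W)/(2*W) (T(W) = (W - 4)/(W + W) = (-4 + W)/((2*W)) = (-4 + W)*(1/(2*W)) = (-4 + W)/(2*W))
F(s) = 10*s (F(s) = 5*(2*s) = 10*s)
U(h, K) = h*(-4 + K)/(2*K) (U(h, K) = h*((-4 + K)/(2*K)) = h*(-4 + K)/(2*K))
sqrt(U(F(4), -9) + g) = sqrt((1/2)*(10*4)*(-4 - 9)/(-9) + 17552) = sqrt((1/2)*40*(-1/9)*(-13) + 17552) = sqrt(260/9 + 17552) = sqrt(158228/9) = 2*sqrt(39557)/3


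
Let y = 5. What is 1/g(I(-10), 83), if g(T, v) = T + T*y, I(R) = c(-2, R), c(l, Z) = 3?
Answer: 1/18 ≈ 0.055556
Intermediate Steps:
I(R) = 3
g(T, v) = 6*T (g(T, v) = T + T*5 = T + 5*T = 6*T)
1/g(I(-10), 83) = 1/(6*3) = 1/18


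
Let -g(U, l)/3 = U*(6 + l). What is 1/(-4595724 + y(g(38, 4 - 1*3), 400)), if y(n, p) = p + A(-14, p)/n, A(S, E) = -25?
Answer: -798/3667068527 ≈ -2.1761e-7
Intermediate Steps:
g(U, l) = -3*U*(6 + l)
y(n, p) = p - 25/n
1/(-4595724 + y(g(38, 4 - 1*3), 400)) = 1/(-4595724 + (400 - 25*(-1/(114*(6 + (4 - 1*3)))))) = 1/(-4595724 + (400 - 25*(-1/(114*(6 + (4 - 3)))))) = 1/(-4595724 + (400 - 25*(-1/(114*(6 + 1))))) = 1/(-4595724 + (400 - 25/((-3*38*7)))) = 1/(-4595724 + (400 - 25/(-798))) = 1/(-4595724 + (400 - 25*(-1/798))) = 1/(-4595724 + (400 + 25/798)) = 1/(-4595724 + 319225/798) = 1/(-3667068527/798) = -798/3667068527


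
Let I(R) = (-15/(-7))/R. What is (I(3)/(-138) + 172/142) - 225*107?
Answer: -1651125229/68586 ≈ -24074.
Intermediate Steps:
I(R) = 15/(7*R) (I(R) = (-15*(-⅐))/R = 15/(7*R))
(I(3)/(-138) + 172/142) - 225*107 = (((15/7)/3)/(-138) + 172/142) - 225*107 = (((15/7)*(⅓))*(-1/138) + 172*(1/142)) - 24075 = ((5/7)*(-1/138) + 86/71) - 24075 = (-5/966 + 86/71) - 24075 = 82721/68586 - 24075 = -1651125229/68586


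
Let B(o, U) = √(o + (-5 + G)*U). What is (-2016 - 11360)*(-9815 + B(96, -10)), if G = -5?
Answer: 131098176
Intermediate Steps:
B(o, U) = √(o - 10*U) (B(o, U) = √(o + (-5 - 5)*U) = √(o - 10*U))
(-2016 - 11360)*(-9815 + B(96, -10)) = (-2016 - 11360)*(-9815 + √(96 - 10*(-10))) = -13376*(-9815 + √(96 + 100)) = -13376*(-9815 + √196) = -13376*(-9815 + 14) = -13376*(-9801) = 131098176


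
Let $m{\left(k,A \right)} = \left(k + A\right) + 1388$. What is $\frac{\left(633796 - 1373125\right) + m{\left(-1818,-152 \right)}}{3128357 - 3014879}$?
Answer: $- \frac{246637}{37826} \approx -6.5203$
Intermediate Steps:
$m{\left(k,A \right)} = 1388 + A + k$ ($m{\left(k,A \right)} = \left(A + k\right) + 1388 = 1388 + A + k$)
$\frac{\left(633796 - 1373125\right) + m{\left(-1818,-152 \right)}}{3128357 - 3014879} = \frac{\left(633796 - 1373125\right) - 582}{3128357 - 3014879} = \frac{\left(633796 - 1373125\right) - 582}{113478} = \left(-739329 - 582\right) \frac{1}{113478} = \left(-739911\right) \frac{1}{113478} = - \frac{246637}{37826}$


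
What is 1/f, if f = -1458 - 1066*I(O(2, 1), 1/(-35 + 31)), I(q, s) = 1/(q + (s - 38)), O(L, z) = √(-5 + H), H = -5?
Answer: -259317/370907218 - 328*I*√10/927268045 ≈ -0.00069914 - 1.1186e-6*I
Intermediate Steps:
O(L, z) = I*√10 (O(L, z) = √(-5 - 5) = √(-10) = I*√10)
I(q, s) = 1/(-38 + q + s) (I(q, s) = 1/(q + (-38 + s)) = 1/(-38 + q + s))
f = -1458 - 1066/(-153/4 + I*√10) (f = -1458 - 1066/(-38 + I*√10 + 1/(-35 + 31)) = -1458 - 1066/(-38 + I*√10 + 1/(-4)) = -1458 - 1066/(-38 + I*√10 - ¼) = -1458 - 1066/(-153/4 + I*√10) ≈ -1430.3 + 2.2884*I)
1/f = 1/(-2593170/1813 + 1312*I*√10/1813)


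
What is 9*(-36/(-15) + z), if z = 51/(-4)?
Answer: -1863/20 ≈ -93.150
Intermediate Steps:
z = -51/4 (z = 51*(-¼) = -51/4 ≈ -12.750)
9*(-36/(-15) + z) = 9*(-36/(-15) - 51/4) = 9*(-36*(-1/15) - 51/4) = 9*(12/5 - 51/4) = 9*(-207/20) = -1863/20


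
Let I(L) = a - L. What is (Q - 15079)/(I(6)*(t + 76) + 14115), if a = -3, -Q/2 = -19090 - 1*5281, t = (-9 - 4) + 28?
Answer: 11221/4432 ≈ 2.5318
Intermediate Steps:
t = 15 (t = -13 + 28 = 15)
Q = 48742 (Q = -2*(-19090 - 1*5281) = -2*(-19090 - 5281) = -2*(-24371) = 48742)
I(L) = -3 - L
(Q - 15079)/(I(6)*(t + 76) + 14115) = (48742 - 15079)/((-3 - 1*6)*(15 + 76) + 14115) = 33663/((-3 - 6)*91 + 14115) = 33663/(-9*91 + 14115) = 33663/(-819 + 14115) = 33663/13296 = 33663*(1/13296) = 11221/4432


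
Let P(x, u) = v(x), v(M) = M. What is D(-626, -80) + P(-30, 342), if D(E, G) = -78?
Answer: -108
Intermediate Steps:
P(x, u) = x
D(-626, -80) + P(-30, 342) = -78 - 30 = -108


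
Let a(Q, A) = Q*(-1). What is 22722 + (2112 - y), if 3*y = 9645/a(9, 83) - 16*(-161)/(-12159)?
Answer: 131271827/5211 ≈ 25191.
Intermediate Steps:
a(Q, A) = -Q
y = -1861853/5211 (y = (9645/((-1*9)) - 16*(-161)/(-12159))/3 = (9645/(-9) + 2576*(-1/12159))/3 = (9645*(-⅑) - 368/1737)/3 = (-3215/3 - 368/1737)/3 = (⅓)*(-1861853/1737) = -1861853/5211 ≈ -357.29)
22722 + (2112 - y) = 22722 + (2112 - 1*(-1861853/5211)) = 22722 + (2112 + 1861853/5211) = 22722 + 12867485/5211 = 131271827/5211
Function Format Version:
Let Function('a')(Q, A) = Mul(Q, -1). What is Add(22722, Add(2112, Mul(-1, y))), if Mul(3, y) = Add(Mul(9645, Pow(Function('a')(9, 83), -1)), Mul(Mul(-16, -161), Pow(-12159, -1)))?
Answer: Rational(131271827, 5211) ≈ 25191.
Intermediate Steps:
Function('a')(Q, A) = Mul(-1, Q)
y = Rational(-1861853, 5211) (y = Mul(Rational(1, 3), Add(Mul(9645, Pow(Mul(-1, 9), -1)), Mul(Mul(-16, -161), Pow(-12159, -1)))) = Mul(Rational(1, 3), Add(Mul(9645, Pow(-9, -1)), Mul(2576, Rational(-1, 12159)))) = Mul(Rational(1, 3), Add(Mul(9645, Rational(-1, 9)), Rational(-368, 1737))) = Mul(Rational(1, 3), Add(Rational(-3215, 3), Rational(-368, 1737))) = Mul(Rational(1, 3), Rational(-1861853, 1737)) = Rational(-1861853, 5211) ≈ -357.29)
Add(22722, Add(2112, Mul(-1, y))) = Add(22722, Add(2112, Mul(-1, Rational(-1861853, 5211)))) = Add(22722, Add(2112, Rational(1861853, 5211))) = Add(22722, Rational(12867485, 5211)) = Rational(131271827, 5211)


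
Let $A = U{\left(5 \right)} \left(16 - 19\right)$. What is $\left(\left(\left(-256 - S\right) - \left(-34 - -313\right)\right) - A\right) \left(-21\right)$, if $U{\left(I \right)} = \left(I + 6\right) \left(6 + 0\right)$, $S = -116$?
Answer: $4641$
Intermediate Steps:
$U{\left(I \right)} = 36 + 6 I$ ($U{\left(I \right)} = \left(6 + I\right) 6 = 36 + 6 I$)
$A = -198$ ($A = \left(36 + 6 \cdot 5\right) \left(16 - 19\right) = \left(36 + 30\right) \left(-3\right) = 66 \left(-3\right) = -198$)
$\left(\left(\left(-256 - S\right) - \left(-34 - -313\right)\right) - A\right) \left(-21\right) = \left(\left(\left(-256 - -116\right) - \left(-34 - -313\right)\right) - -198\right) \left(-21\right) = \left(\left(\left(-256 + 116\right) - \left(-34 + 313\right)\right) + 198\right) \left(-21\right) = \left(\left(-140 - 279\right) + 198\right) \left(-21\right) = \left(-419 + 198\right) \left(-21\right) = \left(-221\right) \left(-21\right) = 4641$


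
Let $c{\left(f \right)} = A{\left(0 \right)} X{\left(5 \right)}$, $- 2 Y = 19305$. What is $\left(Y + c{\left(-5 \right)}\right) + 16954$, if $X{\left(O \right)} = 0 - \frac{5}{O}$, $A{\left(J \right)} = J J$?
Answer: $\frac{14603}{2} \approx 7301.5$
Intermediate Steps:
$A{\left(J \right)} = J^{2}$
$Y = - \frac{19305}{2}$ ($Y = \left(- \frac{1}{2}\right) 19305 = - \frac{19305}{2} \approx -9652.5$)
$X{\left(O \right)} = - \frac{5}{O}$
$c{\left(f \right)} = 0$ ($c{\left(f \right)} = 0^{2} \left(- \frac{5}{5}\right) = 0 \left(\left(-5\right) \frac{1}{5}\right) = 0 \left(-1\right) = 0$)
$\left(Y + c{\left(-5 \right)}\right) + 16954 = \left(- \frac{19305}{2} + 0\right) + 16954 = - \frac{19305}{2} + 16954 = \frac{14603}{2}$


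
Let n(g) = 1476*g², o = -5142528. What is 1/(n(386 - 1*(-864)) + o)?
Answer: 1/2301107472 ≈ 4.3457e-10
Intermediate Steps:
1/(n(386 - 1*(-864)) + o) = 1/(1476*(386 - 1*(-864))² - 5142528) = 1/(1476*(386 + 864)² - 5142528) = 1/(1476*1250² - 5142528) = 1/(1476*1562500 - 5142528) = 1/(2306250000 - 5142528) = 1/2301107472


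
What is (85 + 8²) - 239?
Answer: -90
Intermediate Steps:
(85 + 8²) - 239 = (85 + 64) - 239 = 149 - 239 = -90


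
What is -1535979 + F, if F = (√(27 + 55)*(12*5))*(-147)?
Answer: -1535979 - 8820*√82 ≈ -1.6158e+6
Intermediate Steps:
F = -8820*√82 (F = (√82*60)*(-147) = (60*√82)*(-147) = -8820*√82 ≈ -79869.)
-1535979 + F = -1535979 - 8820*√82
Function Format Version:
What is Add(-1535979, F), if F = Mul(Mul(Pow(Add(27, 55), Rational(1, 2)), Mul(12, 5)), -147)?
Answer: Add(-1535979, Mul(-8820, Pow(82, Rational(1, 2)))) ≈ -1.6158e+6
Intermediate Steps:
F = Mul(-8820, Pow(82, Rational(1, 2))) (F = Mul(Mul(Pow(82, Rational(1, 2)), 60), -147) = Mul(Mul(60, Pow(82, Rational(1, 2))), -147) = Mul(-8820, Pow(82, Rational(1, 2))) ≈ -79869.)
Add(-1535979, F) = Add(-1535979, Mul(-8820, Pow(82, Rational(1, 2))))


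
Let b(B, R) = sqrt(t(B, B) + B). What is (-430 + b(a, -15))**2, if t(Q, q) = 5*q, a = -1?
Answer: (430 - I*sqrt(6))**2 ≈ 1.8489e+5 - 2107.0*I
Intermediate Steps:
b(B, R) = sqrt(6)*sqrt(B) (b(B, R) = sqrt(5*B + B) = sqrt(6*B) = sqrt(6)*sqrt(B))
(-430 + b(a, -15))**2 = (-430 + sqrt(6)*sqrt(-1))**2 = (-430 + sqrt(6)*I)**2 = (-430 + I*sqrt(6))**2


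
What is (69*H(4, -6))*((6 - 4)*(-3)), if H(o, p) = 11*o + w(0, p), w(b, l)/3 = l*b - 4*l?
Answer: -48024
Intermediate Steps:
w(b, l) = -12*l + 3*b*l (w(b, l) = 3*(l*b - 4*l) = 3*(b*l - 4*l) = 3*(-4*l + b*l) = -12*l + 3*b*l)
H(o, p) = -12*p + 11*o (H(o, p) = 11*o + 3*p*(-4 + 0) = 11*o + 3*p*(-4) = 11*o - 12*p = -12*p + 11*o)
(69*H(4, -6))*((6 - 4)*(-3)) = (69*(-12*(-6) + 11*4))*((6 - 4)*(-3)) = (69*(72 + 44))*(2*(-3)) = (69*116)*(-6) = 8004*(-6) = -48024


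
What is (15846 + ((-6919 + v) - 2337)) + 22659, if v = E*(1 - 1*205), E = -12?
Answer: 31697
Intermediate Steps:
v = 2448 (v = -12*(1 - 1*205) = -12*(1 - 205) = -12*(-204) = 2448)
(15846 + ((-6919 + v) - 2337)) + 22659 = (15846 + ((-6919 + 2448) - 2337)) + 22659 = (15846 + (-4471 - 2337)) + 22659 = (15846 - 6808) + 22659 = 9038 + 22659 = 31697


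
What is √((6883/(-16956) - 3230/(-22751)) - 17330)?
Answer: I*√71639158118348147493/64294326 ≈ 131.64*I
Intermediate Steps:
√((6883/(-16956) - 3230/(-22751)) - 17330) = √((6883*(-1/16956) - 3230*(-1/22751)) - 17330) = √((-6883/16956 + 3230/22751) - 17330) = √(-101827253/385765956 - 17330) = √(-6685425844733/385765956) = I*√71639158118348147493/64294326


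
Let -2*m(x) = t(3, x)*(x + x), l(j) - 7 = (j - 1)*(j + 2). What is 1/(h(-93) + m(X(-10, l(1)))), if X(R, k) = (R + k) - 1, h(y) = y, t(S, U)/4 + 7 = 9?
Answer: -1/61 ≈ -0.016393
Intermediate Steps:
t(S, U) = 8 (t(S, U) = -28 + 4*9 = -28 + 36 = 8)
l(j) = 7 + (-1 + j)*(2 + j) (l(j) = 7 + (j - 1)*(j + 2) = 7 + (-1 + j)*(2 + j))
X(R, k) = -1 + R + k
m(x) = -8*x (m(x) = -4*(x + x) = -4*2*x = -8*x)
1/(h(-93) + m(X(-10, l(1)))) = 1/(-93 - 8*(-1 - 10 + (5 + 1 + 1**2))) = 1/(-93 - 8*(-1 - 10 + (5 + 1 + 1))) = 1/(-93 - 8*(-1 - 10 + 7)) = 1/(-93 - 8*(-4)) = 1/(-93 + 32) = 1/(-61) = -1/61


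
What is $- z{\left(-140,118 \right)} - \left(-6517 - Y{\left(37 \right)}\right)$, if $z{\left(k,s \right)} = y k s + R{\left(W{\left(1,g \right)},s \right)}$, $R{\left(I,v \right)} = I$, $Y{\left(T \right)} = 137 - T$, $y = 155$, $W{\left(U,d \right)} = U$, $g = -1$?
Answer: $2567216$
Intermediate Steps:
$z{\left(k,s \right)} = 1 + 155 k s$ ($z{\left(k,s \right)} = 155 k s + 1 = 1 + 155 k s$)
$- z{\left(-140,118 \right)} - \left(-6517 - Y{\left(37 \right)}\right) = - (1 + 155 \left(-140\right) 118) - \left(-6517 - \left(137 - 37\right)\right) = - (1 - 2560600) - \left(-6517 - \left(137 - 37\right)\right) = \left(-1\right) \left(-2560599\right) - \left(-6517 - 100\right) = 2560599 - \left(-6517 - 100\right) = 2560599 - -6617 = 2560599 + 6617 = 2567216$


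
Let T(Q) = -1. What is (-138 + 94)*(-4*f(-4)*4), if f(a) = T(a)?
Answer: -704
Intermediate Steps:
f(a) = -1
(-138 + 94)*(-4*f(-4)*4) = (-138 + 94)*(-4*(-1)*4) = -176*4 = -44*16 = -704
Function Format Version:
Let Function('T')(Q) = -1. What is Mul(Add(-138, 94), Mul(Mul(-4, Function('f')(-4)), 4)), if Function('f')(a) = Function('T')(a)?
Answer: -704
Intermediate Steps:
Function('f')(a) = -1
Mul(Add(-138, 94), Mul(Mul(-4, Function('f')(-4)), 4)) = Mul(Add(-138, 94), Mul(Mul(-4, -1), 4)) = Mul(-44, Mul(4, 4)) = Mul(-44, 16) = -704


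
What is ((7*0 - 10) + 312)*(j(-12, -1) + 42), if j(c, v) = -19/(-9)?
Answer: 119894/9 ≈ 13322.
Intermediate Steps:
j(c, v) = 19/9 (j(c, v) = -19*(-1/9) = 19/9)
((7*0 - 10) + 312)*(j(-12, -1) + 42) = ((7*0 - 10) + 312)*(19/9 + 42) = ((0 - 10) + 312)*(397/9) = (-10 + 312)*(397/9) = 302*(397/9) = 119894/9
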